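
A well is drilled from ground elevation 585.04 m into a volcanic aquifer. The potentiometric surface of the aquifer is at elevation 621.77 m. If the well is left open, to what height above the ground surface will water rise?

≈ 36.73 m above ground

Water rises to the potentiometric surface, so the rise above ground = 621.77 − 585.04 = 36.73 m.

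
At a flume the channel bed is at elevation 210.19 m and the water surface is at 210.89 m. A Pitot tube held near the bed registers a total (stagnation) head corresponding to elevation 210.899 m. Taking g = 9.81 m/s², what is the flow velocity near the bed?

Near the bed, under hydrostatic conditions, the piezometric head (z + ψ) equals the free-surface elevation, 210.89 m.
Velocity head = total − piezometric = 210.899 − 210.89 = 0.009 m.
v = √(2g·h_v) = √(2 × 9.81 × 0.009) = 0.420 m/s.

v ≈ 0.420 m/s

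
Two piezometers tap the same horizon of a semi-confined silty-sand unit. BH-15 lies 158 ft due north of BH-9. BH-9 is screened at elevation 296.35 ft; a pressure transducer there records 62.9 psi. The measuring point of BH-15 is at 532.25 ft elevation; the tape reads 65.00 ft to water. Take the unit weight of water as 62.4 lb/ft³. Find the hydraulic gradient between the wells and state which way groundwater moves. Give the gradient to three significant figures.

i ≈ 0.163; groundwater flows toward the south

Pressure head at BH-9: ψ = 144·P/γ = 144 × 62.9 / 62.4 = 145.15 ft.
Total head at BH-9: h = z + ψ = 296.35 + 145.15 = 441.50 ft.
Total head at BH-15: h = 532.25 − 65.00 = 467.25 ft.
Head difference: h(BH-9) − h(BH-15) = 441.50 − 467.25 = -25.75 ft.
Hydraulic gradient: i = |Δh| / L = 25.75 / 158 = 0.163.
Flow is from higher to lower head: from BH-15 toward BH-9, i.e. toward the south.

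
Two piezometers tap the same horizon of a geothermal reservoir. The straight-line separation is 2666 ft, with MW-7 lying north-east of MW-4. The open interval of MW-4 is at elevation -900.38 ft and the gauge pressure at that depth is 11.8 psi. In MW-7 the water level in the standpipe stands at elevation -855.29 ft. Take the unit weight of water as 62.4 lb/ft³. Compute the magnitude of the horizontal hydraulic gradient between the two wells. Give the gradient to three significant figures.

i ≈ 0.00670

Pressure head at MW-4: ψ = 144·P/γ = 144 × 11.8 / 62.4 = 27.23 ft.
Total head at MW-4: h = z + ψ = -900.38 + 27.23 = -873.15 ft.
Total head at MW-7: h = -855.29 ft (water level in the piezometer is the total head).
Head difference: h(MW-4) − h(MW-7) = -873.15 − (-855.29) = -17.86 ft.
Hydraulic gradient: i = |Δh| / L = 17.86 / 2666 = 0.00670.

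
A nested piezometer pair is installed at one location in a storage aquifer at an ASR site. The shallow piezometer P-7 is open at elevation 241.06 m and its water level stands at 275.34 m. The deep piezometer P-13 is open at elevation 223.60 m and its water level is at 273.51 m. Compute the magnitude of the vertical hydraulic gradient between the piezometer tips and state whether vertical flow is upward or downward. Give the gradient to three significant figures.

Total head at P-7: h = 275.34 m (water level in the standpipe).
Total head at P-13: h = 273.51 m.
Δh = h(P-7) − h(P-13) = 275.34 − 273.51 = 1.83 m.
Vertical separation Δz = 241.06 − 223.60 = 17.46 m.
|i_v| = |Δh| / Δz = 1.83 / 17.46 = 0.105.
Head is higher in the shallow piezometer, so vertical flow is downward (recharge condition).

|i_v| ≈ 0.105; vertical flow is downward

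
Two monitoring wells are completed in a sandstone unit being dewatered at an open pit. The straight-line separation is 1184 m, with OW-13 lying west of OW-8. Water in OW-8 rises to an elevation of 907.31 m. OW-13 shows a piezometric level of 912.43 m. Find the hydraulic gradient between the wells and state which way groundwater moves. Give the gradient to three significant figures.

Total head at OW-8: h = 907.31 m (water level in the piezometer is the total head).
Total head at OW-13: h = 912.43 m (water level in the piezometer is the total head).
Head difference: h(OW-8) − h(OW-13) = 907.31 − 912.43 = -5.12 m.
Hydraulic gradient: i = |Δh| / L = 5.12 / 1184 = 0.00432.
Flow is from higher to lower head: from OW-13 toward OW-8, i.e. toward the east.

i ≈ 0.00432; groundwater flows toward the east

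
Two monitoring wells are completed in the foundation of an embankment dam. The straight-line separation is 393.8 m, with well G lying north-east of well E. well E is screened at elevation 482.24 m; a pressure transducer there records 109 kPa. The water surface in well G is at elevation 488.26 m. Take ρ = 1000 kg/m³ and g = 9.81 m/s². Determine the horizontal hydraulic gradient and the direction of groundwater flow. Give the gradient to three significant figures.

i ≈ 0.0129; groundwater flows toward the north-east

Pressure head at well E: ψ = P/(ρg) = 109×1000 / (1000 × 9.81) = 11.11 m.
Total head at well E: h = z + ψ = 482.24 + 11.11 = 493.35 m.
Total head at well G: h = 488.26 m (water level in the piezometer is the total head).
Head difference: h(well E) − h(well G) = 493.35 − 488.26 = 5.09 m.
Hydraulic gradient: i = |Δh| / L = 5.09 / 393.8 = 0.0129.
Flow is from higher to lower head: from well E toward well G, i.e. toward the north-east.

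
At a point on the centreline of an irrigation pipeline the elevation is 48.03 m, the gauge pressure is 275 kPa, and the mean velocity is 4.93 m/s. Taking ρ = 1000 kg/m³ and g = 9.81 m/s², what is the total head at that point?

h ≈ 77.30 m

Pressure head ψ = P/(ρg) = 275×1000 / (1000 × 9.81) = 28.03 m.
Velocity head = v²/(2g) = 4.93² / (2 × 9.81) = 1.239 m.
h = z + ψ + v²/(2g) = 48.03 + 28.03 + 1.239 = 77.30 m.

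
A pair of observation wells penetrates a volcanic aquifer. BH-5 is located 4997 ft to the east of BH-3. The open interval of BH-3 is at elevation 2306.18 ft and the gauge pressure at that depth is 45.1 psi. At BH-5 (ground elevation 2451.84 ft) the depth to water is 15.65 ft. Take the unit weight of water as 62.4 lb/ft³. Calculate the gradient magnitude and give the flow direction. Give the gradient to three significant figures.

Pressure head at BH-3: ψ = 144·P/γ = 144 × 45.1 / 62.4 = 104.08 ft.
Total head at BH-3: h = z + ψ = 2306.18 + 104.08 = 2410.26 ft.
Total head at BH-5: h = 2451.84 − 15.65 = 2436.19 ft.
Head difference: h(BH-3) − h(BH-5) = 2410.26 − 2436.19 = -25.93 ft.
Hydraulic gradient: i = |Δh| / L = 25.93 / 4997 = 0.00519.
Flow is from higher to lower head: from BH-5 toward BH-3, i.e. toward the west.

i ≈ 0.00519; groundwater flows toward the west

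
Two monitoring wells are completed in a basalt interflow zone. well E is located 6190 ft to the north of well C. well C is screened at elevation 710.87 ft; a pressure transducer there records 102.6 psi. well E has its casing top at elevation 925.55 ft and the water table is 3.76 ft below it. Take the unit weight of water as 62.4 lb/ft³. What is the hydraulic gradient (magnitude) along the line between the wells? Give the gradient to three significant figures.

i ≈ 0.00418

Pressure head at well C: ψ = 144·P/γ = 144 × 102.6 / 62.4 = 236.77 ft.
Total head at well C: h = z + ψ = 710.87 + 236.77 = 947.64 ft.
Total head at well E: h = 925.55 − 3.76 = 921.79 ft.
Head difference: h(well C) − h(well E) = 947.64 − 921.79 = 25.85 ft.
Hydraulic gradient: i = |Δh| / L = 25.85 / 6190 = 0.00418.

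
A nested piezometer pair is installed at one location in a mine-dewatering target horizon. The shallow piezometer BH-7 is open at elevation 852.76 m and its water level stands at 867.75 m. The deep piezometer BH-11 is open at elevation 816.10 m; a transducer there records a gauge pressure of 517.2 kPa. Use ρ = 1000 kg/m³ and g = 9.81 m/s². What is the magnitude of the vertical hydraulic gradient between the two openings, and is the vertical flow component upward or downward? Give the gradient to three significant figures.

|i_v| ≈ 0.0292; vertical flow is upward

Total head at BH-7: h = 867.75 m (water level in the standpipe).
Pressure head at BH-11: ψ = P/(ρg) = 517.2×1000 / (1000 × 9.81) = 52.72 m.
Total head at BH-11: h = z + ψ = 816.10 + 52.72 = 868.82 m.
Δh = h(BH-7) − h(BH-11) = 867.75 − 868.82 = -1.07 m.
Vertical separation Δz = 852.76 − 816.10 = 36.66 m.
|i_v| = |Δh| / Δz = 1.07 / 36.66 = 0.0292.
Head is higher in the deep piezometer, so vertical flow is upward (discharge condition).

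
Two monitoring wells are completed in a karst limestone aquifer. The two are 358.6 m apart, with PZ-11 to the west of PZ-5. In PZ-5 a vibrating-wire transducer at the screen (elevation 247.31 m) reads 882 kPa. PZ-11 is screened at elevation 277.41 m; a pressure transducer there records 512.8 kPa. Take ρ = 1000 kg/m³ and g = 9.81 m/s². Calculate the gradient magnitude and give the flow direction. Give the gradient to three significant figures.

Pressure head at PZ-5: ψ = P/(ρg) = 882×1000 / (1000 × 9.81) = 89.91 m.
Total head at PZ-5: h = z + ψ = 247.31 + 89.91 = 337.22 m.
Pressure head at PZ-11: ψ = P/(ρg) = 512.8×1000 / (1000 × 9.81) = 52.27 m.
Total head at PZ-11: h = z + ψ = 277.41 + 52.27 = 329.68 m.
Head difference: h(PZ-5) − h(PZ-11) = 337.22 − 329.68 = 7.54 m.
Hydraulic gradient: i = |Δh| / L = 7.54 / 358.6 = 0.0210.
Flow is from higher to lower head: from PZ-5 toward PZ-11, i.e. toward the west.

i ≈ 0.0210; groundwater flows toward the west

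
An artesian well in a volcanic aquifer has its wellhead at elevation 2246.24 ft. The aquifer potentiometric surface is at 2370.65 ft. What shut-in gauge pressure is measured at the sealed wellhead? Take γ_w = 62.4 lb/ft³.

Head above the cap: Δh = 2370.65 − 2246.24 = 124.41 ft.
P = γΔh/144 = 62.4 × 124.41 / 144 = 53.9 psi.

P ≈ 53.9 psi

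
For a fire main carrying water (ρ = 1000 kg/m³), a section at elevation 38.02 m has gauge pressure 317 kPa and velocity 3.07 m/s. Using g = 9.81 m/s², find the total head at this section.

Pressure head ψ = P/(ρg) = 317×1000 / (1000 × 9.81) = 32.31 m.
Velocity head = v²/(2g) = 3.07² / (2 × 9.81) = 0.480 m.
h = z + ψ + v²/(2g) = 38.02 + 32.31 + 0.480 = 70.81 m.

h ≈ 70.81 m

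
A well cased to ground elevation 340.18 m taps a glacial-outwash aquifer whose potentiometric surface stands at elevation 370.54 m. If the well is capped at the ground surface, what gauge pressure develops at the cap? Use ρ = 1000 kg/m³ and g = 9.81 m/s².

Head above the cap: Δh = 370.54 − 340.18 = 30.36 m.
P = ρgΔh = 1000 × 9.81 × 30.36 = 297832 Pa ≈ 298 kPa.

P ≈ 298 kPa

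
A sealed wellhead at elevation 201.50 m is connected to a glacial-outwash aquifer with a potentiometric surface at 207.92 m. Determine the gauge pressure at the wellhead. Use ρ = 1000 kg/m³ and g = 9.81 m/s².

P ≈ 63.0 kPa

Head above the cap: Δh = 207.92 − 201.50 = 6.42 m.
P = ρgΔh = 1000 × 9.81 × 6.42 = 62980 Pa ≈ 63.0 kPa.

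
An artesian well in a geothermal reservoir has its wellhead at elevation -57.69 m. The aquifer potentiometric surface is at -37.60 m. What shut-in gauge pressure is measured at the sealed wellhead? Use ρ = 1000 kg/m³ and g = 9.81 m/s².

P ≈ 197 kPa

Head above the cap: Δh = -37.60 − (-57.69) = 20.09 m.
P = ρgΔh = 1000 × 9.81 × 20.09 = 197083 Pa ≈ 197 kPa.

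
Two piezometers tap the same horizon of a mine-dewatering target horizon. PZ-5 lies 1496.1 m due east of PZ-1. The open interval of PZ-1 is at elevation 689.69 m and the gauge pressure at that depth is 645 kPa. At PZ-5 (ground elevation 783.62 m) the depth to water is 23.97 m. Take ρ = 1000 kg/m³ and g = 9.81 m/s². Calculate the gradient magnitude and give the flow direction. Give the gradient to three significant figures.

Pressure head at PZ-1: ψ = P/(ρg) = 645×1000 / (1000 × 9.81) = 65.75 m.
Total head at PZ-1: h = z + ψ = 689.69 + 65.75 = 755.44 m.
Total head at PZ-5: h = 783.62 − 23.97 = 759.65 m.
Head difference: h(PZ-1) − h(PZ-5) = 755.44 − 759.65 = -4.21 m.
Hydraulic gradient: i = |Δh| / L = 4.21 / 1496.1 = 0.00281.
Flow is from higher to lower head: from PZ-5 toward PZ-1, i.e. toward the west.

i ≈ 0.00281; groundwater flows toward the west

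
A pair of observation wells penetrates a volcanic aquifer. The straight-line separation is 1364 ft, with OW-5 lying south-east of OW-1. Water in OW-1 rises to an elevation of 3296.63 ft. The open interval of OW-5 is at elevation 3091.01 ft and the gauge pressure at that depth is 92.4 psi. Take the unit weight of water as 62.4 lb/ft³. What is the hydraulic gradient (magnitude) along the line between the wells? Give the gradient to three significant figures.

Total head at OW-1: h = 3296.63 ft (water level in the piezometer is the total head).
Pressure head at OW-5: ψ = 144·P/γ = 144 × 92.4 / 62.4 = 213.23 ft.
Total head at OW-5: h = z + ψ = 3091.01 + 213.23 = 3304.24 ft.
Head difference: h(OW-1) − h(OW-5) = 3296.63 − 3304.24 = -7.61 ft.
Hydraulic gradient: i = |Δh| / L = 7.61 / 1364 = 0.00558.

i ≈ 0.00558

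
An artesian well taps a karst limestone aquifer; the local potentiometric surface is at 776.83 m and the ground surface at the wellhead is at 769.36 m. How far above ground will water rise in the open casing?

≈ 7.47 m above ground

Water rises to the potentiometric surface, so the rise above ground = 776.83 − 769.36 = 7.47 m.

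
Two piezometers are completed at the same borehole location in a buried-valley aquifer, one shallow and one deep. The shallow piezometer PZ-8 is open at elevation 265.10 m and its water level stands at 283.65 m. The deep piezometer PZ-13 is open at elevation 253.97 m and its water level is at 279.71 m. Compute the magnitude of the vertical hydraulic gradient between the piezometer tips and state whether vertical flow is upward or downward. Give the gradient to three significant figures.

|i_v| ≈ 0.354; vertical flow is downward

Total head at PZ-8: h = 283.65 m (water level in the standpipe).
Total head at PZ-13: h = 279.71 m.
Δh = h(PZ-8) − h(PZ-13) = 283.65 − 279.71 = 3.94 m.
Vertical separation Δz = 265.10 − 253.97 = 11.13 m.
|i_v| = |Δh| / Δz = 3.94 / 11.13 = 0.354.
Head is higher in the shallow piezometer, so vertical flow is downward (recharge condition).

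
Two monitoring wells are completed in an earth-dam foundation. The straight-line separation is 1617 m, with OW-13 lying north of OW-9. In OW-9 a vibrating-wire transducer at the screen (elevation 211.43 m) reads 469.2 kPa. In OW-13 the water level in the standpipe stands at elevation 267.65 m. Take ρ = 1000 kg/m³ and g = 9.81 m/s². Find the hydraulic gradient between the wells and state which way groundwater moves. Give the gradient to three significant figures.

Pressure head at OW-9: ψ = P/(ρg) = 469.2×1000 / (1000 × 9.81) = 47.83 m.
Total head at OW-9: h = z + ψ = 211.43 + 47.83 = 259.26 m.
Total head at OW-13: h = 267.65 m (water level in the piezometer is the total head).
Head difference: h(OW-9) − h(OW-13) = 259.26 − 267.65 = -8.39 m.
Hydraulic gradient: i = |Δh| / L = 8.39 / 1617 = 0.00519.
Flow is from higher to lower head: from OW-13 toward OW-9, i.e. toward the south.

i ≈ 0.00519; groundwater flows toward the south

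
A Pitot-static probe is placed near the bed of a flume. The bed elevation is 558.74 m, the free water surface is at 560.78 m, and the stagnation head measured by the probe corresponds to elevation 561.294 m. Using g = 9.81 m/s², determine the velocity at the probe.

Near the bed, under hydrostatic conditions, the piezometric head (z + ψ) equals the free-surface elevation, 560.78 m.
Velocity head = total − piezometric = 561.294 − 560.78 = 0.514 m.
v = √(2g·h_v) = √(2 × 9.81 × 0.514) = 3.18 m/s.

v ≈ 3.18 m/s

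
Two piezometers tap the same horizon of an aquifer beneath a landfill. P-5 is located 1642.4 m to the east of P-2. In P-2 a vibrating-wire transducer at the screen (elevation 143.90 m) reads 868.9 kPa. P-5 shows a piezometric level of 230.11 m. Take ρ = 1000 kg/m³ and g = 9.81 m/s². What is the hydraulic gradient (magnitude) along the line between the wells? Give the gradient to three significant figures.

i ≈ 0.00144

Pressure head at P-2: ψ = P/(ρg) = 868.9×1000 / (1000 × 9.81) = 88.57 m.
Total head at P-2: h = z + ψ = 143.90 + 88.57 = 232.47 m.
Total head at P-5: h = 230.11 m (water level in the piezometer is the total head).
Head difference: h(P-2) − h(P-5) = 232.47 − 230.11 = 2.36 m.
Hydraulic gradient: i = |Δh| / L = 2.36 / 1642.4 = 0.00144.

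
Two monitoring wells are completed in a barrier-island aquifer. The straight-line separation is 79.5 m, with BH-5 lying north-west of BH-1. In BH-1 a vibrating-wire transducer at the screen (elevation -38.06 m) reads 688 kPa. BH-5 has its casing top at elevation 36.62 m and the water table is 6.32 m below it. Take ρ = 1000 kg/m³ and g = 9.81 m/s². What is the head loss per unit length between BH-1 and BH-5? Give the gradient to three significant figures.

i ≈ 0.0223 m/m

Pressure head at BH-1: ψ = P/(ρg) = 688×1000 / (1000 × 9.81) = 70.13 m.
Total head at BH-1: h = z + ψ = -38.06 + 70.13 = 32.07 m.
Total head at BH-5: h = 36.62 − 6.32 = 30.30 m.
Head difference: h(BH-1) − h(BH-5) = 32.07 − 30.30 = 1.77 m.
Hydraulic gradient: i = |Δh| / L = 1.77 / 79.5 = 0.0223.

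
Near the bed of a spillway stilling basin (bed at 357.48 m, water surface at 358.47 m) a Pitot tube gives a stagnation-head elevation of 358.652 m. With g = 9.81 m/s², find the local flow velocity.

Near the bed, under hydrostatic conditions, the piezometric head (z + ψ) equals the free-surface elevation, 358.47 m.
Velocity head = total − piezometric = 358.652 − 358.47 = 0.182 m.
v = √(2g·h_v) = √(2 × 9.81 × 0.182) = 1.89 m/s.

v ≈ 1.89 m/s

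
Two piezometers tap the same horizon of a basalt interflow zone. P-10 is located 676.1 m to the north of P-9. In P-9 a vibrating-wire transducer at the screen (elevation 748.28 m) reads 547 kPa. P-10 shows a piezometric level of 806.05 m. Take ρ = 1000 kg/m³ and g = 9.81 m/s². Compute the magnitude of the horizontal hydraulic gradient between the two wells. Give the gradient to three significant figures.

i ≈ 0.00297

Pressure head at P-9: ψ = P/(ρg) = 547×1000 / (1000 × 9.81) = 55.76 m.
Total head at P-9: h = z + ψ = 748.28 + 55.76 = 804.04 m.
Total head at P-10: h = 806.05 m (water level in the piezometer is the total head).
Head difference: h(P-9) − h(P-10) = 804.04 − 806.05 = -2.01 m.
Hydraulic gradient: i = |Δh| / L = 2.01 / 676.1 = 0.00297.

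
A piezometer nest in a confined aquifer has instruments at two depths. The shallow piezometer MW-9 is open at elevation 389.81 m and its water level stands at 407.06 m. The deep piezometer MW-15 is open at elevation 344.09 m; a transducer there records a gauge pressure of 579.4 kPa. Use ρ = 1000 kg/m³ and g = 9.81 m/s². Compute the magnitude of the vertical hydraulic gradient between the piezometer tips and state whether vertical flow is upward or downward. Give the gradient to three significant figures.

Total head at MW-9: h = 407.06 m (water level in the standpipe).
Pressure head at MW-15: ψ = P/(ρg) = 579.4×1000 / (1000 × 9.81) = 59.06 m.
Total head at MW-15: h = z + ψ = 344.09 + 59.06 = 403.15 m.
Δh = h(MW-9) − h(MW-15) = 407.06 − 403.15 = 3.91 m.
Vertical separation Δz = 389.81 − 344.09 = 45.72 m.
|i_v| = |Δh| / Δz = 3.91 / 45.72 = 0.0855.
Head is higher in the shallow piezometer, so vertical flow is downward (recharge condition).

|i_v| ≈ 0.0855; vertical flow is downward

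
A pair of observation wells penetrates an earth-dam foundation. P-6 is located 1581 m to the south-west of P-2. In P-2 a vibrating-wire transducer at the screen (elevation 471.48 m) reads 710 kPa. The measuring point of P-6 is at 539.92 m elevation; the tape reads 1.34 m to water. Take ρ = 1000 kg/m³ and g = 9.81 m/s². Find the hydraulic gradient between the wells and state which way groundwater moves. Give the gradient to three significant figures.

Pressure head at P-2: ψ = P/(ρg) = 710×1000 / (1000 × 9.81) = 72.38 m.
Total head at P-2: h = z + ψ = 471.48 + 72.38 = 543.86 m.
Total head at P-6: h = 539.92 − 1.34 = 538.58 m.
Head difference: h(P-2) − h(P-6) = 543.86 − 538.58 = 5.28 m.
Hydraulic gradient: i = |Δh| / L = 5.28 / 1581 = 0.00334.
Flow is from higher to lower head: from P-2 toward P-6, i.e. toward the south-west.

i ≈ 0.00334; groundwater flows toward the south-west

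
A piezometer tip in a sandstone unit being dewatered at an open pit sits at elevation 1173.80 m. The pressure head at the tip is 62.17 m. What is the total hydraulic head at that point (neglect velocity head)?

h = z + ψ = 1173.80 + 62.17 = 1235.97 m.

h ≈ 1235.97 m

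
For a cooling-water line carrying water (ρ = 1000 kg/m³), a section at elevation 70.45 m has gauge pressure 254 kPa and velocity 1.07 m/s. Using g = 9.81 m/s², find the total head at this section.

Pressure head ψ = P/(ρg) = 254×1000 / (1000 × 9.81) = 25.89 m.
Velocity head = v²/(2g) = 1.07² / (2 × 9.81) = 0.058 m.
h = z + ψ + v²/(2g) = 70.45 + 25.89 + 0.058 = 96.40 m.

h ≈ 96.40 m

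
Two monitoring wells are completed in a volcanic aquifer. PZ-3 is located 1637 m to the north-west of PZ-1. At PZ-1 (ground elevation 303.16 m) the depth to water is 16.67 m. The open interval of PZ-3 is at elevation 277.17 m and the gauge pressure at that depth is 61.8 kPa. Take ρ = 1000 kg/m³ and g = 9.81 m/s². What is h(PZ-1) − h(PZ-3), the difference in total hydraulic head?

Δh ≈ 3.02 m

Total head at PZ-1: h = 303.16 − 16.67 = 286.49 m.
Pressure head at PZ-3: ψ = P/(ρg) = 61.8×1000 / (1000 × 9.81) = 6.30 m.
Total head at PZ-3: h = z + ψ = 277.17 + 6.30 = 283.47 m.
Head difference: h(PZ-1) − h(PZ-3) = 286.49 − 283.47 = 3.02 m.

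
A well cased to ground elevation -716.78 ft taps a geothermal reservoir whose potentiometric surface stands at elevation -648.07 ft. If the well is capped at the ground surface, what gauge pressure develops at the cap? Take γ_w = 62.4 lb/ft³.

Head above the cap: Δh = -648.07 − (-716.78) = 68.71 ft.
P = γΔh/144 = 62.4 × 68.71 / 144 = 29.8 psi.

P ≈ 29.8 psi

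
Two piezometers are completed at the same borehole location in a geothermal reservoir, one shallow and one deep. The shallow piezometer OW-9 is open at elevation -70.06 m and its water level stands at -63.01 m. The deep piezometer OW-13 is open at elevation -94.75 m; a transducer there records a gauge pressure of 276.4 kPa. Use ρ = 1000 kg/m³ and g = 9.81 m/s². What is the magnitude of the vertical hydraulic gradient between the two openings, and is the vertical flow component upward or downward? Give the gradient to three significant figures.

Total head at OW-9: h = -63.01 m (water level in the standpipe).
Pressure head at OW-13: ψ = P/(ρg) = 276.4×1000 / (1000 × 9.81) = 28.18 m.
Total head at OW-13: h = z + ψ = -94.75 + 28.18 = -66.57 m.
Δh = h(OW-9) − h(OW-13) = -63.01 − (-66.57) = 3.56 m.
Vertical separation Δz = -70.06 − (-94.75) = 24.69 m.
|i_v| = |Δh| / Δz = 3.56 / 24.69 = 0.144.
Head is higher in the shallow piezometer, so vertical flow is downward (recharge condition).

|i_v| ≈ 0.144; vertical flow is downward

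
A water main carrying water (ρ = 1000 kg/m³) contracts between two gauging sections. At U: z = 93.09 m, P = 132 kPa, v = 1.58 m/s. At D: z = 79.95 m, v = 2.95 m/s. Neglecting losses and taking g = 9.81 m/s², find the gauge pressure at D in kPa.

Pressure head at U: ψ₁ = P₁/(ρg) = 132×1000 / (1000 × 9.81) = 13.46 m.
Velocity heads: v₁²/2g = 1.58²/19.62 = 0.127 m; v₂²/2g = 2.95²/19.62 = 0.444 m.
Total head H = z₁ + ψ₁ + v₁²/2g = 93.09 + 13.46 + 0.127 = 106.68 m.
ψ₂ = H − z₂ − v₂²/2g = 106.68 − 79.95 − 0.444 = 26.29 m.
P₂ = ρgψ₂ = 1000 × 9.81 × 26.29 ≈ 258 kPa.

P₂ ≈ 258 kPa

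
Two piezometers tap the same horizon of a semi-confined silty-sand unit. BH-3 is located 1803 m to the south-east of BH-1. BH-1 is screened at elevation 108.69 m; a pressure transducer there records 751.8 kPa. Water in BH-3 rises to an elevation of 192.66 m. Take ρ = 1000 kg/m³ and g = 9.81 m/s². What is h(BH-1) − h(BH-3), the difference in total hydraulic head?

Δh ≈ -7.33 m

Pressure head at BH-1: ψ = P/(ρg) = 751.8×1000 / (1000 × 9.81) = 76.64 m.
Total head at BH-1: h = z + ψ = 108.69 + 76.64 = 185.33 m.
Total head at BH-3: h = 192.66 m (water level in the piezometer is the total head).
Head difference: h(BH-1) − h(BH-3) = 185.33 − 192.66 = -7.33 m.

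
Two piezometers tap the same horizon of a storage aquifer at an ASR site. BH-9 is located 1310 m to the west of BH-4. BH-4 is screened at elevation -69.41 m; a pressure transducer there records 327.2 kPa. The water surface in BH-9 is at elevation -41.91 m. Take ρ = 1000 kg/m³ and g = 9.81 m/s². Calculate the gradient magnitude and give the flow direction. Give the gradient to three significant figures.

i ≈ 0.00447; groundwater flows toward the west

Pressure head at BH-4: ψ = P/(ρg) = 327.2×1000 / (1000 × 9.81) = 33.35 m.
Total head at BH-4: h = z + ψ = -69.41 + 33.35 = -36.06 m.
Total head at BH-9: h = -41.91 m (water level in the piezometer is the total head).
Head difference: h(BH-4) − h(BH-9) = -36.06 − (-41.91) = 5.85 m.
Hydraulic gradient: i = |Δh| / L = 5.85 / 1310 = 0.00447.
Flow is from higher to lower head: from BH-4 toward BH-9, i.e. toward the west.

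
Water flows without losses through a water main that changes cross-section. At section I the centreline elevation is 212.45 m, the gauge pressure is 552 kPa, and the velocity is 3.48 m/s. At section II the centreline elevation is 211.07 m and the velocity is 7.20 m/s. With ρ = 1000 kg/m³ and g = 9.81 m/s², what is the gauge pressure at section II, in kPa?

P₂ ≈ 546 kPa

Pressure head at I: ψ₁ = P₁/(ρg) = 552×1000 / (1000 × 9.81) = 56.27 m.
Velocity heads: v₁²/2g = 3.48²/19.62 = 0.617 m; v₂²/2g = 7.20²/19.62 = 2.642 m.
Total head H = z₁ + ψ₁ + v₁²/2g = 212.45 + 56.27 + 0.617 = 269.34 m.
ψ₂ = H − z₂ − v₂²/2g = 269.34 − 211.07 − 2.642 = 55.63 m.
P₂ = ρgψ₂ = 1000 × 9.81 × 55.63 ≈ 546 kPa.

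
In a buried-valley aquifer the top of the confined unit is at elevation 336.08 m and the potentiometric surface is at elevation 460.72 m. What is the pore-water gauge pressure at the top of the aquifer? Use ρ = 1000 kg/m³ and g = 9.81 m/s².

Pressure head at the aquifer top: ψ = h − z = 460.72 − 336.08 = 124.64 m.
P = ρgψ = 1000 × 9.81 × 124.64 = 1222718 Pa ≈ 1220 kPa.

P ≈ 1220 kPa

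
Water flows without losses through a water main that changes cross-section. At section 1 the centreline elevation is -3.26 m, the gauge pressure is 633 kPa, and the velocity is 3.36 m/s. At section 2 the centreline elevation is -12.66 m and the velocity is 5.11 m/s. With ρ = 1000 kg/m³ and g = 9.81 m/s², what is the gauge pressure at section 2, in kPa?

P₂ ≈ 718 kPa

Pressure head at 1: ψ₁ = P₁/(ρg) = 633×1000 / (1000 × 9.81) = 64.53 m.
Velocity heads: v₁²/2g = 3.36²/19.62 = 0.575 m; v₂²/2g = 5.11²/19.62 = 1.331 m.
Total head H = z₁ + ψ₁ + v₁²/2g = -3.26 + 64.53 + 0.575 = 61.85 m.
ψ₂ = H − z₂ − v₂²/2g = 61.85 − (-12.66) − 1.331 = 73.18 m.
P₂ = ρgψ₂ = 1000 × 9.81 × 73.18 ≈ 718 kPa.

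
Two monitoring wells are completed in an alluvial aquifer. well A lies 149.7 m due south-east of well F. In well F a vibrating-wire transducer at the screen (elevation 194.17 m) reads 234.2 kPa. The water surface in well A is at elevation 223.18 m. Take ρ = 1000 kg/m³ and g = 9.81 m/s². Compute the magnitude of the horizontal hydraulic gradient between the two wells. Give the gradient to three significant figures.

i ≈ 0.0343

Pressure head at well F: ψ = P/(ρg) = 234.2×1000 / (1000 × 9.81) = 23.87 m.
Total head at well F: h = z + ψ = 194.17 + 23.87 = 218.04 m.
Total head at well A: h = 223.18 m (water level in the piezometer is the total head).
Head difference: h(well F) − h(well A) = 218.04 − 223.18 = -5.14 m.
Hydraulic gradient: i = |Δh| / L = 5.14 / 149.7 = 0.0343.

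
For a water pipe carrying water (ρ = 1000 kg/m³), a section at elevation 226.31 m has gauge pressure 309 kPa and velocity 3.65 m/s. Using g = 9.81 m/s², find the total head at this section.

Pressure head ψ = P/(ρg) = 309×1000 / (1000 × 9.81) = 31.50 m.
Velocity head = v²/(2g) = 3.65² / (2 × 9.81) = 0.679 m.
h = z + ψ + v²/(2g) = 226.31 + 31.50 + 0.679 = 258.49 m.

h ≈ 258.49 m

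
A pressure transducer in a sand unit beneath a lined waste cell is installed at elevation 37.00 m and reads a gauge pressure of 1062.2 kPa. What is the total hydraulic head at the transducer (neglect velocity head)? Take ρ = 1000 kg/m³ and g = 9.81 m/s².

h ≈ 145.28 m

ψ = P/(ρg) = 1062.2×1000 / (1000 × 9.81) = 108.28 m.
h = z + ψ = 37.00 + 108.28 = 145.28 m.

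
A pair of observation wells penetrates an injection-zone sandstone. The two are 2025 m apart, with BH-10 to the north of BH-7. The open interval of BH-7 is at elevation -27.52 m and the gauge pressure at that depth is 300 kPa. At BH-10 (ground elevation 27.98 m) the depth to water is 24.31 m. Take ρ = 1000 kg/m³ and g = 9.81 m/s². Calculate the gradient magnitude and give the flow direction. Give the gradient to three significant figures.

i ≈ 0.000301; groundwater flows toward the south

Pressure head at BH-7: ψ = P/(ρg) = 300×1000 / (1000 × 9.81) = 30.58 m.
Total head at BH-7: h = z + ψ = -27.52 + 30.58 = 3.06 m.
Total head at BH-10: h = 27.98 − 24.31 = 3.67 m.
Head difference: h(BH-7) − h(BH-10) = 3.06 − 3.67 = -0.61 m.
Hydraulic gradient: i = |Δh| / L = 0.61 / 2025 = 0.000301.
Flow is from higher to lower head: from BH-10 toward BH-7, i.e. toward the south.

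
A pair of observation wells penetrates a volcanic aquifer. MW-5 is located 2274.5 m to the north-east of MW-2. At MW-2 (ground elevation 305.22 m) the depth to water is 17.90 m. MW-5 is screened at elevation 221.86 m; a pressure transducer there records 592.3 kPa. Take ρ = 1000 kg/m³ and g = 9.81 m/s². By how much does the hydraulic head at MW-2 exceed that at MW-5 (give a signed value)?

Δh ≈ 5.08 m

Total head at MW-2: h = 305.22 − 17.90 = 287.32 m.
Pressure head at MW-5: ψ = P/(ρg) = 592.3×1000 / (1000 × 9.81) = 60.38 m.
Total head at MW-5: h = z + ψ = 221.86 + 60.38 = 282.24 m.
Head difference: h(MW-2) − h(MW-5) = 287.32 − 282.24 = 5.08 m.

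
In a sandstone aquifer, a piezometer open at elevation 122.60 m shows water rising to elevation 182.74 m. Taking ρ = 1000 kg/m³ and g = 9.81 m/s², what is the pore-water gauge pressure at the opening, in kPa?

Pressure head ψ = h − z = 182.74 − 122.60 = 60.14 m.
P = ρgψ = 1000 × 9.81 × 60.14 = 589973 Pa ≈ 590 kPa.

P ≈ 590 kPa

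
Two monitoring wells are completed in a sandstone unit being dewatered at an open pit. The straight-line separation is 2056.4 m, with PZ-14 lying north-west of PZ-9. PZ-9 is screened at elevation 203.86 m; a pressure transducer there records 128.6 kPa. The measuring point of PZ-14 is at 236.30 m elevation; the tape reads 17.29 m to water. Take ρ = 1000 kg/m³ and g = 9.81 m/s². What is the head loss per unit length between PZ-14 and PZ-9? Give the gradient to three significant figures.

Pressure head at PZ-9: ψ = P/(ρg) = 128.6×1000 / (1000 × 9.81) = 13.11 m.
Total head at PZ-9: h = z + ψ = 203.86 + 13.11 = 216.97 m.
Total head at PZ-14: h = 236.30 − 17.29 = 219.01 m.
Head difference: h(PZ-9) − h(PZ-14) = 216.97 − 219.01 = -2.04 m.
Hydraulic gradient: i = |Δh| / L = 2.04 / 2056.4 = 0.000992.

i ≈ 0.000992 m/m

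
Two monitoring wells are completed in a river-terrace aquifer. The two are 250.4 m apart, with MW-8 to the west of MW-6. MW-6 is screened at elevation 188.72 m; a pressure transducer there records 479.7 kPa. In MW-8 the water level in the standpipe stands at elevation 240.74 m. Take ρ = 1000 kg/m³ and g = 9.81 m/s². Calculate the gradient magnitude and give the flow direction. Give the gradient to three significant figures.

Pressure head at MW-6: ψ = P/(ρg) = 479.7×1000 / (1000 × 9.81) = 48.90 m.
Total head at MW-6: h = z + ψ = 188.72 + 48.90 = 237.62 m.
Total head at MW-8: h = 240.74 m (water level in the piezometer is the total head).
Head difference: h(MW-6) − h(MW-8) = 237.62 − 240.74 = -3.12 m.
Hydraulic gradient: i = |Δh| / L = 3.12 / 250.4 = 0.0125.
Flow is from higher to lower head: from MW-8 toward MW-6, i.e. toward the east.

i ≈ 0.0125; groundwater flows toward the east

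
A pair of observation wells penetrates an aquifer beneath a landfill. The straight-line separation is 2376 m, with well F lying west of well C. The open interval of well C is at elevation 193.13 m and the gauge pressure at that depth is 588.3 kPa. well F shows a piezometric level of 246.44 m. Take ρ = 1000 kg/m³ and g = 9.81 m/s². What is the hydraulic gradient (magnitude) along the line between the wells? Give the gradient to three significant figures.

i ≈ 0.00280

Pressure head at well C: ψ = P/(ρg) = 588.3×1000 / (1000 × 9.81) = 59.97 m.
Total head at well C: h = z + ψ = 193.13 + 59.97 = 253.10 m.
Total head at well F: h = 246.44 m (water level in the piezometer is the total head).
Head difference: h(well C) − h(well F) = 253.10 − 246.44 = 6.66 m.
Hydraulic gradient: i = |Δh| / L = 6.66 / 2376 = 0.00280.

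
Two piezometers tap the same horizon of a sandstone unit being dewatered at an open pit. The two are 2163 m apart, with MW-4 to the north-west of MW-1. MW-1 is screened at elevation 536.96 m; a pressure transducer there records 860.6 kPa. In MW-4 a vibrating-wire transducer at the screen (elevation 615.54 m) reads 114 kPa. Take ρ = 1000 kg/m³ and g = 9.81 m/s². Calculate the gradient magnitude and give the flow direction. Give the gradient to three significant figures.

i ≈ 0.00114; groundwater flows toward the south-east

Pressure head at MW-1: ψ = P/(ρg) = 860.6×1000 / (1000 × 9.81) = 87.73 m.
Total head at MW-1: h = z + ψ = 536.96 + 87.73 = 624.69 m.
Pressure head at MW-4: ψ = P/(ρg) = 114×1000 / (1000 × 9.81) = 11.62 m.
Total head at MW-4: h = z + ψ = 615.54 + 11.62 = 627.16 m.
Head difference: h(MW-1) − h(MW-4) = 624.69 − 627.16 = -2.47 m.
Hydraulic gradient: i = |Δh| / L = 2.47 / 2163 = 0.00114.
Flow is from higher to lower head: from MW-4 toward MW-1, i.e. toward the south-east.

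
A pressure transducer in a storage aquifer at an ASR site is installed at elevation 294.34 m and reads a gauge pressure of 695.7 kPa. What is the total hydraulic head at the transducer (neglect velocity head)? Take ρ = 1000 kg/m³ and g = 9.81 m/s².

ψ = P/(ρg) = 695.7×1000 / (1000 × 9.81) = 70.92 m.
h = z + ψ = 294.34 + 70.92 = 365.26 m.

h ≈ 365.26 m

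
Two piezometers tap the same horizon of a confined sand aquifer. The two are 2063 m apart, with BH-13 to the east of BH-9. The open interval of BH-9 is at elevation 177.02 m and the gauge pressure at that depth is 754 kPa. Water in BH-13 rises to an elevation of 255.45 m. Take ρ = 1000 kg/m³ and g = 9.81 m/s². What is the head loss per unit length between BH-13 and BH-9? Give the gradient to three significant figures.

i ≈ 0.000761 m/m

Pressure head at BH-9: ψ = P/(ρg) = 754×1000 / (1000 × 9.81) = 76.86 m.
Total head at BH-9: h = z + ψ = 177.02 + 76.86 = 253.88 m.
Total head at BH-13: h = 255.45 m (water level in the piezometer is the total head).
Head difference: h(BH-9) − h(BH-13) = 253.88 − 255.45 = -1.57 m.
Hydraulic gradient: i = |Δh| / L = 1.57 / 2063 = 0.000761.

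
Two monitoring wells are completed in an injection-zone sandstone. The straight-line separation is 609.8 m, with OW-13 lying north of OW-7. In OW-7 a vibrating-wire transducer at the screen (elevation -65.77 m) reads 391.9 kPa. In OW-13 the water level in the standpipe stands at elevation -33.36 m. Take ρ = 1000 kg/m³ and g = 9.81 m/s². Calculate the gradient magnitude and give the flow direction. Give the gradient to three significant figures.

i ≈ 0.0124; groundwater flows toward the north

Pressure head at OW-7: ψ = P/(ρg) = 391.9×1000 / (1000 × 9.81) = 39.95 m.
Total head at OW-7: h = z + ψ = -65.77 + 39.95 = -25.82 m.
Total head at OW-13: h = -33.36 m (water level in the piezometer is the total head).
Head difference: h(OW-7) − h(OW-13) = -25.82 − (-33.36) = 7.54 m.
Hydraulic gradient: i = |Δh| / L = 7.54 / 609.8 = 0.0124.
Flow is from higher to lower head: from OW-7 toward OW-13, i.e. toward the north.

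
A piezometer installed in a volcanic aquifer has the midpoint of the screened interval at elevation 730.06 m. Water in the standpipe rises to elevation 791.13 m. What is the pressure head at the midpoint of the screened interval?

Total head h = 791.13 m (the water-surface elevation in the piezometer).
Pressure head ψ = h − z = 791.13 − 730.06 = 61.07 m.

ψ ≈ 61.07 m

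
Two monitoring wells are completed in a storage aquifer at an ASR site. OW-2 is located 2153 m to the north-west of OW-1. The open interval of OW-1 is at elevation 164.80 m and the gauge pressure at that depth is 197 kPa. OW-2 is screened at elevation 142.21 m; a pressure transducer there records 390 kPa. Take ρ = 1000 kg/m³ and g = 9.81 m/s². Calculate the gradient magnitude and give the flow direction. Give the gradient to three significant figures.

Pressure head at OW-1: ψ = P/(ρg) = 197×1000 / (1000 × 9.81) = 20.08 m.
Total head at OW-1: h = z + ψ = 164.80 + 20.08 = 184.88 m.
Pressure head at OW-2: ψ = P/(ρg) = 390×1000 / (1000 × 9.81) = 39.76 m.
Total head at OW-2: h = z + ψ = 142.21 + 39.76 = 181.97 m.
Head difference: h(OW-1) − h(OW-2) = 184.88 − 181.97 = 2.91 m.
Hydraulic gradient: i = |Δh| / L = 2.91 / 2153 = 0.00135.
Flow is from higher to lower head: from OW-1 toward OW-2, i.e. toward the north-west.

i ≈ 0.00135; groundwater flows toward the north-west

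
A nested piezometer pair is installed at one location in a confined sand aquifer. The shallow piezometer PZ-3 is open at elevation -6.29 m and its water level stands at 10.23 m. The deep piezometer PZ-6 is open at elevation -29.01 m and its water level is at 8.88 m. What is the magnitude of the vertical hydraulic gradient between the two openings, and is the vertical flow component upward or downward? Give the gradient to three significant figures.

|i_v| ≈ 0.0594; vertical flow is downward

Total head at PZ-3: h = 10.23 m (water level in the standpipe).
Total head at PZ-6: h = 8.88 m.
Δh = h(PZ-3) − h(PZ-6) = 10.23 − 8.88 = 1.35 m.
Vertical separation Δz = -6.29 − (-29.01) = 22.72 m.
|i_v| = |Δh| / Δz = 1.35 / 22.72 = 0.0594.
Head is higher in the shallow piezometer, so vertical flow is downward (recharge condition).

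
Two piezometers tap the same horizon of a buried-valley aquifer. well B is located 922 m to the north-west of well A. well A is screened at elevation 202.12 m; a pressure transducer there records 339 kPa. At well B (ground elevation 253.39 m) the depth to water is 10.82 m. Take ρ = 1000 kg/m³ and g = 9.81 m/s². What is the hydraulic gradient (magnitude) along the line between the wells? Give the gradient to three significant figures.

i ≈ 0.00639

Pressure head at well A: ψ = P/(ρg) = 339×1000 / (1000 × 9.81) = 34.56 m.
Total head at well A: h = z + ψ = 202.12 + 34.56 = 236.68 m.
Total head at well B: h = 253.39 − 10.82 = 242.57 m.
Head difference: h(well A) − h(well B) = 236.68 − 242.57 = -5.89 m.
Hydraulic gradient: i = |Δh| / L = 5.89 / 922 = 0.00639.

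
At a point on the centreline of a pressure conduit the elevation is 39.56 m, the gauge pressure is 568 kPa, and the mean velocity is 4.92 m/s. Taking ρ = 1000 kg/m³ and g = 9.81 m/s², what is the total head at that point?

h ≈ 98.69 m

Pressure head ψ = P/(ρg) = 568×1000 / (1000 × 9.81) = 57.90 m.
Velocity head = v²/(2g) = 4.92² / (2 × 9.81) = 1.234 m.
h = z + ψ + v²/(2g) = 39.56 + 57.90 + 1.234 = 98.69 m.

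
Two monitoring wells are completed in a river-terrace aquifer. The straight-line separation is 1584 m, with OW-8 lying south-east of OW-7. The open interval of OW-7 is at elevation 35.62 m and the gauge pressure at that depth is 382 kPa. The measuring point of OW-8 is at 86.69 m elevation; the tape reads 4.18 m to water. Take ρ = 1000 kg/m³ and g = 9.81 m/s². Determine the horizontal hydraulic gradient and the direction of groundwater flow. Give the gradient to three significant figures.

Pressure head at OW-7: ψ = P/(ρg) = 382×1000 / (1000 × 9.81) = 38.94 m.
Total head at OW-7: h = z + ψ = 35.62 + 38.94 = 74.56 m.
Total head at OW-8: h = 86.69 − 4.18 = 82.51 m.
Head difference: h(OW-7) − h(OW-8) = 74.56 − 82.51 = -7.95 m.
Hydraulic gradient: i = |Δh| / L = 7.95 / 1584 = 0.00502.
Flow is from higher to lower head: from OW-8 toward OW-7, i.e. toward the north-west.

i ≈ 0.00502; groundwater flows toward the north-west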